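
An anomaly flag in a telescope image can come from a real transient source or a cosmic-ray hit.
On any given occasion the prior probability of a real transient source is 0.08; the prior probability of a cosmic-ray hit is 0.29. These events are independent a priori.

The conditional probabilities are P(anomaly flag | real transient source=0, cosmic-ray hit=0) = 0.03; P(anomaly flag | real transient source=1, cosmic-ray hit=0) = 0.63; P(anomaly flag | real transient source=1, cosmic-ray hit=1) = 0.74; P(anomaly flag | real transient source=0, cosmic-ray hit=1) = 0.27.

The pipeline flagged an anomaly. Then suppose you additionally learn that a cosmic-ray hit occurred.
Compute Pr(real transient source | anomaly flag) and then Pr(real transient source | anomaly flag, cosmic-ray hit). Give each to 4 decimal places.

Pr(real transient source | anomaly flag) ≈ 0.3662; Pr(real transient source | anomaly flag, cosmic-ray hit) ≈ 0.1925

For the numerator, keep only real transient source=true terms: 0.035784 + 0.017168 = 0.052952
Normalizer over all consistent configurations: 0.03*0.92*0.71 + 0.27*0.92*0.29 + 0.63*0.08*0.71 + 0.74*0.08*0.29 = 0.144584
P(real transient source | anomaly flag) = 0.052952/0.144584 ≈ 0.3662

Now also conditioning on cosmic-ray hit=true:
Sum P(anomaly flag|·) weighted by the priors over both values of real transient source:
  P(anomaly flag | cosmic-ray hit) = 0.27·0.92 + 0.74·0.08
        = 0.248400 + 0.059200 = 0.307600
Keeping only the real transient source-present terms gives 0.059200, so
  P(real transient source | anomaly flag, cosmic-ray hit) = 0.059200 / 0.307600 ≈ 0.1925
— cosmic-ray hit explains away the evidence for real transient source.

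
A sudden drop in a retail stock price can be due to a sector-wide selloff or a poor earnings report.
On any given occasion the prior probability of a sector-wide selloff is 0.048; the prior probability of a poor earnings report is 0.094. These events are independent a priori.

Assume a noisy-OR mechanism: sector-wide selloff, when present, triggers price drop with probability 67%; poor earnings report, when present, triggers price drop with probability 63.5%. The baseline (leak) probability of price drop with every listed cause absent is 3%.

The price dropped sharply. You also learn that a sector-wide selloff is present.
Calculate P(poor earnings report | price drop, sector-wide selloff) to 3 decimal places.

Under noisy-OR, P(price drop | causes) = 1 − (1−0.03)·∏(1−qᵢ) over the active causes.
Sum P(price drop|·) weighted by the priors over both values of poor earnings report:
  P(price drop | sector-wide selloff) = 0.6799×0.906 + 0.883163×0.094
        = 0.615989 + 0.083017 = 0.699006
Configurations with poor earnings report contribute 0.083017, so
  P(poor earnings report | price drop, sector-wide selloff) = 0.083017 / 0.699006 ≈ 0.119

P(poor earnings report | price drop, sector-wide selloff) ≈ 0.119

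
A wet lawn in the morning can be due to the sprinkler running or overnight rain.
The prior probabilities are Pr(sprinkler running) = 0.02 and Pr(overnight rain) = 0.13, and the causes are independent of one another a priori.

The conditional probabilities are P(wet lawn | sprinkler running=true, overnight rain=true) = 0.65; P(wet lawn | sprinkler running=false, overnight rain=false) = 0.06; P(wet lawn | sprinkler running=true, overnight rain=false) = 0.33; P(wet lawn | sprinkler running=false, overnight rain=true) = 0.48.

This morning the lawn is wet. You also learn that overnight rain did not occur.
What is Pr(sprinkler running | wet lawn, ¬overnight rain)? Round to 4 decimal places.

Pr(sprinkler running | wet lawn, ¬overnight rain) ≈ 0.1009

P(wet lawn | ¬overnight rain) = 0.06*0.98 + 0.33*0.02 = 0.058800 + 0.006600 = 0.065400
The sprinkler running-present share is 0.33*0.02 = 0.006600.
So P(sprinkler running | wet lawn, ¬overnight rain) = 0.006600/0.065400 ≈ 0.1009.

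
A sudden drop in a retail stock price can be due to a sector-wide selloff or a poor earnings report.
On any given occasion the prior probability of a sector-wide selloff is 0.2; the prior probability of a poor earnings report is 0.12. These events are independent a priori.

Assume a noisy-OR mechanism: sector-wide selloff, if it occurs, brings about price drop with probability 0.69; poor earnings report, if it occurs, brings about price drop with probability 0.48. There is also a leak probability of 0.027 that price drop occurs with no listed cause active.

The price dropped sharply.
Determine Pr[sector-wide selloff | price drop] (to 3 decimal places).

Pr[sector-wide selloff | price drop] ≈ 0.683

Under noisy-OR, P(price drop | causes) = 1 − (1−0.027)·∏(1−qᵢ) over the active causes.
For the numerator, keep only sector-wide selloff=true terms: 0.122913 + 0.020236 = 0.143149
The normalizing constant is 0.027·0.8·0.88 + 0.49404·0.8·0.12 + 0.69837·0.2·0.88 + 0.843152·0.2·0.12 = 0.209585
P(sector-wide selloff | price drop) = 0.143149/0.209585 ≈ 0.683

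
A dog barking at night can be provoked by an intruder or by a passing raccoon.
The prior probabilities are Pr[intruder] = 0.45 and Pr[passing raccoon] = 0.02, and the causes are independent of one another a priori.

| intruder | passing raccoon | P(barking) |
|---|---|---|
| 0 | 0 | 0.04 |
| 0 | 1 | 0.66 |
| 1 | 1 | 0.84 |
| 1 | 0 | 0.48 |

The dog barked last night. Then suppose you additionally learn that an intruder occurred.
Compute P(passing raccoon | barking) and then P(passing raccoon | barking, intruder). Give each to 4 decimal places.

P(passing raccoon | barking) ≈ 0.0597; P(passing raccoon | barking, intruder) ≈ 0.0345

By total probability over the 4 (intruder, passing raccoon) configurations:
  P(barking) = 0.04·0.55·0.98 + 0.66·0.55·0.02 + 0.48·0.45·0.98 + 0.84·0.45·0.02
        = 0.021560 + 0.007260 + 0.211680 + 0.007560 = 0.248060
Configurations with passing raccoon contribute 0.014820, so
  P(passing raccoon | barking) = 0.014820 / 0.248060 ≈ 0.0597

Now condition on the additional information:
P(barking | intruder) = 0.48·0.98 + 0.84·0.02 = 0.470400 + 0.016800 = 0.487200
Of this, 0.016800 comes from 0.84·0.02 (the passing raccoon=true cases).
P(passing raccoon | barking, intruder) = 0.016800 / 0.487200 ≈ 0.0345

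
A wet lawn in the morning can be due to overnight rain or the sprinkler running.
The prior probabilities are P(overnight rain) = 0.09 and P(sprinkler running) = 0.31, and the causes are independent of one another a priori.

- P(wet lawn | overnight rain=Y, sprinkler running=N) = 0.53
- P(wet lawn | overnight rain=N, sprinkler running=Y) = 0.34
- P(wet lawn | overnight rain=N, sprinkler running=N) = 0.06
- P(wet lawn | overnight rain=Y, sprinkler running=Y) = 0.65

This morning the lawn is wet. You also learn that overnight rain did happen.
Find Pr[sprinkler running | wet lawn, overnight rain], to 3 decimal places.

Weight on sprinkler running=true, given the evidence: 0.65·0.31 = 0.201500
The normalizing constant is 0.53·0.69 + 0.65·0.31 = 0.567200
Posterior = 0.201500 / 0.567200 ≈ 0.355

Pr[sprinkler running | wet lawn, overnight rain] ≈ 0.355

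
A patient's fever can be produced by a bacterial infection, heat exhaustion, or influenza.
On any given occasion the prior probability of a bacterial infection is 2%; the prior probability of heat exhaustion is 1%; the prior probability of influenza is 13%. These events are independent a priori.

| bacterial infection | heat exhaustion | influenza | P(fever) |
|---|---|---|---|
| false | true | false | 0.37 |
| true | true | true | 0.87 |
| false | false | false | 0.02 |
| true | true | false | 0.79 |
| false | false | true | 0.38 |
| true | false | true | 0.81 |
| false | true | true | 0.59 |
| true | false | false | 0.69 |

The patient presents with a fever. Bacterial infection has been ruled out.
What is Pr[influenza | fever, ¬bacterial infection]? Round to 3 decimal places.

Sum P(fever|·) weighted by the priors over the 4 (heat exhaustion, influenza) configurations:
  P(fever | ¬bacterial infection) = 0.02*0.99*0.87 + 0.38*0.99*0.13 + 0.37*0.01*0.87 + 0.59*0.01*0.13
        = 0.017226 + 0.048906 + 0.003219 + 0.000767 = 0.070118
The terms with influenza present sum to 0.049673, so
  P(influenza | fever, ¬bacterial infection) = 0.049673 / 0.070118 ≈ 0.708

Pr[influenza | fever, ¬bacterial infection] ≈ 0.708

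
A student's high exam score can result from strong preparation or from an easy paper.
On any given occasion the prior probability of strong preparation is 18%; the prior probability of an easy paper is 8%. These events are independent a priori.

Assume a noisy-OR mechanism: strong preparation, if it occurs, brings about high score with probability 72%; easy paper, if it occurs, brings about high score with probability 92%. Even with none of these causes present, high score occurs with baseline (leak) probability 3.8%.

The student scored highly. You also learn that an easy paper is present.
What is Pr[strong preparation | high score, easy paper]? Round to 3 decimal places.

Pr[strong preparation | high score, easy paper] ≈ 0.189

Under noisy-OR, P(high score | causes) = 1 − (1−0.038)·∏(1−qᵢ) over the active causes.
Weight on strong preparation=true, given the evidence: 0.978451·0.18 = 0.176121
Normalizer over all consistent configurations: 0.92304·0.82 + 0.978451·0.18 = 0.933014
Posterior = 0.176121 / 0.933014 ≈ 0.189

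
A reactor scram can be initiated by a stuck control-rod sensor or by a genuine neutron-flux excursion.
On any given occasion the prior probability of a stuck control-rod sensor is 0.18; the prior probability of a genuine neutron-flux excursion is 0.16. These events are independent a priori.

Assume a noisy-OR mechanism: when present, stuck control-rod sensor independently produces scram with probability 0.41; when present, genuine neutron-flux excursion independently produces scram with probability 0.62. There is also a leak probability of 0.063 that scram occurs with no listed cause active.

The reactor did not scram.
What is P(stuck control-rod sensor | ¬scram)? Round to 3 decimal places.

Under noisy-OR, P(scram | causes) = 1 − (1−0.063)·∏(1−qᵢ) over the active causes.
P(¬scram) = 0.937·0.82·0.84 + 0.35606·0.82·0.16 + 0.55283·0.18·0.84 + 0.210075·0.18·0.16 = 0.645406 + 0.046715 + 0.083588 + 0.006050 = 0.781759
Of this, 0.089638 comes from 0.083588 + 0.006050 (the stuck control-rod sensor=true cases).
Hence the posterior is 0.089638/0.781759 ≈ 0.115.

P(stuck control-rod sensor | ¬scram) ≈ 0.115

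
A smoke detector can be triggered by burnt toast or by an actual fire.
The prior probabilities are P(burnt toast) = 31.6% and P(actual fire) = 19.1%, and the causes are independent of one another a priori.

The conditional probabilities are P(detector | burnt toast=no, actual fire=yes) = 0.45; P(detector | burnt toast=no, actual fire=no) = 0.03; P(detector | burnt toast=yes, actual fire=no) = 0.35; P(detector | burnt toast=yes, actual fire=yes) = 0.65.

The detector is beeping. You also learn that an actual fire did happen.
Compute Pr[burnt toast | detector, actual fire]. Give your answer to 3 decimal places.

P(detector | actual fire) = 0.45*0.684 + 0.65*0.316 = 0.307800 + 0.205400 = 0.513200
Of this, 0.205400 comes from 0.65*0.316 (the burnt toast=true cases).
So P(burnt toast | detector, actual fire) = 0.205400/0.513200 ≈ 0.400.

Pr[burnt toast | detector, actual fire] ≈ 0.400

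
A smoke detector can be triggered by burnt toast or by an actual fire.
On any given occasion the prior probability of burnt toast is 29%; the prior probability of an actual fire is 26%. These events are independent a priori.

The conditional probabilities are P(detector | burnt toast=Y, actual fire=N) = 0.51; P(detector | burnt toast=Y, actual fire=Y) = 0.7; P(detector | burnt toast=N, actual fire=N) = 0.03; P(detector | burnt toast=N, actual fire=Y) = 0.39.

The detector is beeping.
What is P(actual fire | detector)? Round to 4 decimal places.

Numerator (weight on configurations with actual fire): 0.071994 + 0.052780 = 0.124774
The normalizing constant is 0.03·0.71·0.74 + 0.39·0.71·0.26 + 0.51·0.29·0.74 + 0.7·0.29·0.26 = 0.249982
Posterior = 0.124774 / 0.249982 ≈ 0.4991

P(actual fire | detector) ≈ 0.4991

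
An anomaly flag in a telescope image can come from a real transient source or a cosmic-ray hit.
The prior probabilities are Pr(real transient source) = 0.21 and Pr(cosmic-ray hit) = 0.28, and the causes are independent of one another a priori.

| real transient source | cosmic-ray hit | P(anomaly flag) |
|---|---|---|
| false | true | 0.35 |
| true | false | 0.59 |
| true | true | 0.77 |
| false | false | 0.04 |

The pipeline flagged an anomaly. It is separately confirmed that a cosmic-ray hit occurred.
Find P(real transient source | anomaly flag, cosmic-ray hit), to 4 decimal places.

By total probability over both values of real transient source:
  P(anomaly flag | cosmic-ray hit) = 0.35·0.79 + 0.77·0.21
        = 0.276500 + 0.161700 = 0.438200
The terms with real transient source present sum to 0.161700, so
  P(real transient source | anomaly flag, cosmic-ray hit) = 0.161700 / 0.438200 ≈ 0.3690

P(real transient source | anomaly flag, cosmic-ray hit) ≈ 0.3690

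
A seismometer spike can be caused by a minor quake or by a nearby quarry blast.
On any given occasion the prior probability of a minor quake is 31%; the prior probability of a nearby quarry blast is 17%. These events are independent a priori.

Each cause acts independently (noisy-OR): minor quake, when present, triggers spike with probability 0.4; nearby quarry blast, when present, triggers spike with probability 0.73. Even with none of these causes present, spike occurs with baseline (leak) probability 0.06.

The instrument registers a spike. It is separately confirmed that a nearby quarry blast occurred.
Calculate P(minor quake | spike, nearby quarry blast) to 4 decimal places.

P(minor quake | spike, nearby quarry blast) ≈ 0.3379

Under noisy-OR, P(spike | causes) = 1 − (1−0.06)·∏(1−qᵢ) over the active causes.
Numerator (weight on configurations with minor quake): 0.84772×0.31 = 0.262793
The normalizing constant is 0.7462×0.69 + 0.84772×0.31 = 0.777671
P(minor quake | spike, nearby quarry blast) = 0.262793/0.777671 ≈ 0.3379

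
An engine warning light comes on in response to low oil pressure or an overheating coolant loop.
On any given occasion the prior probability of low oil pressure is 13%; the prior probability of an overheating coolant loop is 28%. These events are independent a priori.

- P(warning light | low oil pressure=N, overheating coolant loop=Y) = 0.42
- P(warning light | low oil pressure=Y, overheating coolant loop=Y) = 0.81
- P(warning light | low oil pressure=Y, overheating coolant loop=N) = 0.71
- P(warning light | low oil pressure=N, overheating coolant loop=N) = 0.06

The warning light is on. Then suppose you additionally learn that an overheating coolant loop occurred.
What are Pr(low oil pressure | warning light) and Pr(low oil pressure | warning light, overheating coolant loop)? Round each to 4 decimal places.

P(warning light) = 0.06*0.87*0.72 + 0.42*0.87*0.28 + 0.71*0.13*0.72 + 0.81*0.13*0.28 = 0.037584 + 0.102312 + 0.066456 + 0.029484 = 0.235836
The low oil pressure-present share is 0.066456 + 0.029484 = 0.095940.
P(low oil pressure | warning light) = 0.095940 / 0.235836 ≈ 0.4068

Now condition on the additional information:
Enumerate both values of low oil pressure and weight by the priors:
  P(warning light | overheating coolant loop) = 0.42·0.87 + 0.81·0.13
        = 0.365400 + 0.105300 = 0.470700
The terms with low oil pressure present sum to 0.105300, so
  P(low oil pressure | warning light, overheating coolant loop) = 0.105300 / 0.470700 ≈ 0.2237

Pr(low oil pressure | warning light) ≈ 0.4068; Pr(low oil pressure | warning light, overheating coolant loop) ≈ 0.2237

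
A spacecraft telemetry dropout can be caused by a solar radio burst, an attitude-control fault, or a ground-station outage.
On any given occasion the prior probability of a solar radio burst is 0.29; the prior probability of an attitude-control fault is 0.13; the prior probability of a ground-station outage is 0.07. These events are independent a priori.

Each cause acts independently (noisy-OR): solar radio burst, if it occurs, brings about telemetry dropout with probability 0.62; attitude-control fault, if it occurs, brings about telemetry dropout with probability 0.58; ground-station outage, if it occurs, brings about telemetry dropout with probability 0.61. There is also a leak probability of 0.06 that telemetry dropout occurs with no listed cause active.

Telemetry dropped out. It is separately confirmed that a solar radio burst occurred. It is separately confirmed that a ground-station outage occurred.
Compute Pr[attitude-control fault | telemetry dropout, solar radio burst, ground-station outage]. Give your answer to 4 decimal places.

Pr[attitude-control fault | telemetry dropout, solar radio burst, ground-station outage] ≈ 0.1405

Under noisy-OR, P(telemetry dropout | causes) = 1 − (1−0.06)·∏(1−qᵢ) over the active causes.
For the numerator, keep only attitude-control fault=true terms: 0.941491·0.13 = 0.122394
The normalizing constant is 0.860692·0.87 + 0.941491·0.13 = 0.871196
Posterior = 0.122394 / 0.871196 ≈ 0.1405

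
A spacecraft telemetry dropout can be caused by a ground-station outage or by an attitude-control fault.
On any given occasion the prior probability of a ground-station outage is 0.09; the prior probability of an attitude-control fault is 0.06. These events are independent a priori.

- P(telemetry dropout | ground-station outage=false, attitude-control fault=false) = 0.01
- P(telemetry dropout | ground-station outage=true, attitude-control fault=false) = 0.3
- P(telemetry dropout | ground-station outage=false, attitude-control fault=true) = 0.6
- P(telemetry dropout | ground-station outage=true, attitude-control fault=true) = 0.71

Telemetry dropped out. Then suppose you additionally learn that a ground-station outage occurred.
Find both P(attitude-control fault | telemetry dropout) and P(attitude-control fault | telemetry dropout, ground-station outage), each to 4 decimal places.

Sum P(telemetry dropout|·) weighted by the priors over the 4 (ground-station outage, attitude-control fault) configurations:
  P(telemetry dropout) = 0.01×0.91×0.94 + 0.6×0.91×0.06 + 0.3×0.09×0.94 + 0.71×0.09×0.06
        = 0.008554 + 0.032760 + 0.025380 + 0.003834 = 0.070528
Configurations with attitude-control fault contribute 0.036594, so
  P(attitude-control fault | telemetry dropout) = 0.036594 / 0.070528 ≈ 0.5189

Now condition on the additional information:
P(telemetry dropout | ground-station outage) = 0.3·0.94 + 0.71·0.06 = 0.282000 + 0.042600 = 0.324600
The attitude-control fault-present share is 0.71·0.06 = 0.042600.
So P(attitude-control fault | telemetry dropout, ground-station outage) = 0.042600/0.324600 ≈ 0.1312.
Conditioning on ground-station outage lowers the posterior on attitude-control fault: the classic explaining-away effect in a common-effect structure.

P(attitude-control fault | telemetry dropout) ≈ 0.5189; P(attitude-control fault | telemetry dropout, ground-station outage) ≈ 0.1312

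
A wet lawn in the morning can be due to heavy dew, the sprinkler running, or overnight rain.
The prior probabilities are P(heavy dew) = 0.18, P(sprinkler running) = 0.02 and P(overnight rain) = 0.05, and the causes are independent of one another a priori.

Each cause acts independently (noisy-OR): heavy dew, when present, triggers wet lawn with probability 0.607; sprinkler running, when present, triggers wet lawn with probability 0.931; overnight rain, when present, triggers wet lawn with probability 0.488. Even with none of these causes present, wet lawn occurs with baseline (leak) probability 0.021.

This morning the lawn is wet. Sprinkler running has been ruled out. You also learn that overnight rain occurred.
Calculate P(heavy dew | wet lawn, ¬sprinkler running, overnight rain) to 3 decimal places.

P(heavy dew | wet lawn, ¬sprinkler running, overnight rain) ≈ 0.261

Under noisy-OR, P(wet lawn | causes) = 1 − (1−0.021)·∏(1−qᵢ) over the active causes.
Sum P(wet lawn|·) weighted by the priors over both values of heavy dew:
  P(wet lawn | ¬sprinkler running, overnight rain) = 0.498752*0.82 + 0.80301*0.18
        = 0.408977 + 0.144542 = 0.553519
Keeping only the heavy dew-present terms gives 0.144542, so
  P(heavy dew | wet lawn, ¬sprinkler running, overnight rain) = 0.144542 / 0.553519 ≈ 0.261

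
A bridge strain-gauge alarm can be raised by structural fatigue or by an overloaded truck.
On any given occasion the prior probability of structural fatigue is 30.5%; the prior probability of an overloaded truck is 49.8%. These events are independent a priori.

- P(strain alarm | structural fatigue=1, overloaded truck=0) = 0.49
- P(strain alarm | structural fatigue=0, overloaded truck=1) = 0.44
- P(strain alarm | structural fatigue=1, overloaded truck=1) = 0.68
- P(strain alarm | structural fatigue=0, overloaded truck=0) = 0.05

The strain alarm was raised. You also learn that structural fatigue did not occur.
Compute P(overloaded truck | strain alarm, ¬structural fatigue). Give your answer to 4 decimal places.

By total probability over both values of overloaded truck:
  P(strain alarm | ¬structural fatigue) = 0.05*0.502 + 0.44*0.498
        = 0.025100 + 0.219120 = 0.244220
Configurations with overloaded truck contribute 0.219120, so
  P(overloaded truck | strain alarm, ¬structural fatigue) = 0.219120 / 0.244220 ≈ 0.8972

P(overloaded truck | strain alarm, ¬structural fatigue) ≈ 0.8972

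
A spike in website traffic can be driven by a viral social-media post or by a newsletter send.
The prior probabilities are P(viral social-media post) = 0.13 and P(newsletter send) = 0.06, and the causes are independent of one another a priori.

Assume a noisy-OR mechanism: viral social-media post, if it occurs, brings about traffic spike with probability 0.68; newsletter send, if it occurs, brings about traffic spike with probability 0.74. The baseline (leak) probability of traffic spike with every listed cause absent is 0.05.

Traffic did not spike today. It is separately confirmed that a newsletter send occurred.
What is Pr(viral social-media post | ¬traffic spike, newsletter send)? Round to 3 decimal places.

Pr(viral social-media post | ¬traffic spike, newsletter send) ≈ 0.046

Under noisy-OR, P(traffic spike | causes) = 1 − (1−0.05)·∏(1−qᵢ) over the active causes.
P(¬traffic spike | newsletter send) = 0.247·0.87 + 0.07904·0.13 = 0.214890 + 0.010275 = 0.225165
Restricting to configurations with viral social-media post present: 0.07904·0.13 = 0.010275.
So P(viral social-media post | ¬traffic spike, newsletter send) = 0.010275/0.225165 ≈ 0.046.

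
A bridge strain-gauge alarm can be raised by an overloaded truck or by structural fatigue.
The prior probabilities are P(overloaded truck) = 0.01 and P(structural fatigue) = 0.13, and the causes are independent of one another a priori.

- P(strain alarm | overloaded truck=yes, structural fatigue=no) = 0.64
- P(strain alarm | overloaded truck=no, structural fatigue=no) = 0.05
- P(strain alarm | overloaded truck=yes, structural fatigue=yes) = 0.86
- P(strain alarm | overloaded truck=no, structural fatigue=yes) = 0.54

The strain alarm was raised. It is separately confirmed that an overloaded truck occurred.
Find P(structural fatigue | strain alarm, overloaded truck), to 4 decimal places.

P(structural fatigue | strain alarm, overloaded truck) ≈ 0.1672

P(strain alarm | overloaded truck) = 0.64×0.87 + 0.86×0.13 = 0.556800 + 0.111800 = 0.668600
Restricting to configurations with structural fatigue present: 0.86×0.13 = 0.111800.
So P(structural fatigue | strain alarm, overloaded truck) = 0.111800/0.668600 ≈ 0.1672.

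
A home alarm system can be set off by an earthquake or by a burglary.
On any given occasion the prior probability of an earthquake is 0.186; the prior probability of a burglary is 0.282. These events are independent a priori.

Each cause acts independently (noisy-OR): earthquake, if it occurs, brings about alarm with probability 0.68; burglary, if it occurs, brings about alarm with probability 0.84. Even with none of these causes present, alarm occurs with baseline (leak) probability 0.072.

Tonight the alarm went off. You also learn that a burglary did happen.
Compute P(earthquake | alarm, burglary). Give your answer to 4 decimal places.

Under noisy-OR, P(alarm | causes) = 1 − (1−0.072)·∏(1−qᵢ) over the active causes.
P(alarm | burglary) = 0.85152·0.814 + 0.952486·0.186 = 0.693137 + 0.177162 = 0.870299
The earthquake-present share is 0.952486·0.186 = 0.177162.
Hence the posterior is 0.177162/0.870299 ≈ 0.2036.

P(earthquake | alarm, burglary) ≈ 0.2036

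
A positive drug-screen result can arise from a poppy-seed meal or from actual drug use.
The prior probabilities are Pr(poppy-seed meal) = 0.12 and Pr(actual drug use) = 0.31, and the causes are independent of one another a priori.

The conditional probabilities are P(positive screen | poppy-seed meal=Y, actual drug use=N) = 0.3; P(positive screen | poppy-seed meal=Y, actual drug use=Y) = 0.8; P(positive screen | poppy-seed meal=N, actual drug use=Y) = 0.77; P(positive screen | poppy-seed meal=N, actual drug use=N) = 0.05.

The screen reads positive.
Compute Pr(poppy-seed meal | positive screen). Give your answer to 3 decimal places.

Pr(poppy-seed meal | positive screen) ≈ 0.185

Numerator (weight on configurations with poppy-seed meal): 0.024840 + 0.029760 = 0.054600
Denominator P(positive screen): 0.05×0.88×0.69 + 0.77×0.88×0.31 + 0.3×0.12×0.69 + 0.8×0.12×0.31 = 0.295016
Posterior = 0.054600 / 0.295016 ≈ 0.185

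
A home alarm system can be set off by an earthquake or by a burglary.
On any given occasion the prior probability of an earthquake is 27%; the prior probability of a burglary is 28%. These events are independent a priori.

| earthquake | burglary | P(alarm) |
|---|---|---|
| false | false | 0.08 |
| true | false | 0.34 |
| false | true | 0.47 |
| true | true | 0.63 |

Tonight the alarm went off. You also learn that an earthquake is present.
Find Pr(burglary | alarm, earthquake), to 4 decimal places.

Pr(burglary | alarm, earthquake) ≈ 0.4188

For the numerator, keep only burglary=true terms: 0.63·0.28 = 0.176400
Normalizer over all consistent configurations: 0.34·0.72 + 0.63·0.28 = 0.421200
Posterior = 0.176400 / 0.421200 ≈ 0.4188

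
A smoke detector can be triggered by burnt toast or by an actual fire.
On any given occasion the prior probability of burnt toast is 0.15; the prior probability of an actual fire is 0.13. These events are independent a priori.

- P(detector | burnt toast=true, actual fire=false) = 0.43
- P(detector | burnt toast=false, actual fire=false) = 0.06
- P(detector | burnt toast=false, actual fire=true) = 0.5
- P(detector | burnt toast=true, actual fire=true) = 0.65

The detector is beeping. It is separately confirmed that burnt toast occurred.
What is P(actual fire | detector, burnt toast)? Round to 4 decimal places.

P(detector | burnt toast) = 0.43×0.87 + 0.65×0.13 = 0.374100 + 0.084500 = 0.458600
The actual fire-present share is 0.65×0.13 = 0.084500.
Hence the posterior is 0.084500/0.458600 ≈ 0.1843.

P(actual fire | detector, burnt toast) ≈ 0.1843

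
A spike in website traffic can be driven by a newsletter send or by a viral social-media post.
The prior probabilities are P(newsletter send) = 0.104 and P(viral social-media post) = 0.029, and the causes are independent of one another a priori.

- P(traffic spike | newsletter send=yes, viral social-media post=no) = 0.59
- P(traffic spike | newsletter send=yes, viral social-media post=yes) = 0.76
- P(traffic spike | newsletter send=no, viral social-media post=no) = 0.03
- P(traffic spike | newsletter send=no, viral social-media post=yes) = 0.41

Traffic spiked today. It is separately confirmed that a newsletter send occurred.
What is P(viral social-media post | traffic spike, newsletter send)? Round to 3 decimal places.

P(viral social-media post | traffic spike, newsletter send) ≈ 0.037

Enumerate both values of viral social-media post and weight by the priors:
  P(traffic spike | newsletter send) = 0.59*0.971 + 0.76*0.029
        = 0.572890 + 0.022040 = 0.594930
Configurations with viral social-media post contribute 0.022040, so
  P(viral social-media post | traffic spike, newsletter send) = 0.022040 / 0.594930 ≈ 0.037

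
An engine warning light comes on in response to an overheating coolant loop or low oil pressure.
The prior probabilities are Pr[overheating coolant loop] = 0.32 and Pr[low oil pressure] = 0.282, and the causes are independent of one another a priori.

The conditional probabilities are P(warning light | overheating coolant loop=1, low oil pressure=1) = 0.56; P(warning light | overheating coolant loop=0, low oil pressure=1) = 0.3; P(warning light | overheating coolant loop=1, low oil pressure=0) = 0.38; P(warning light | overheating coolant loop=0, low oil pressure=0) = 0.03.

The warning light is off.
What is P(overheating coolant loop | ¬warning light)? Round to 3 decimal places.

Sum P(¬warning light|·) weighted by the priors over the 4 (overheating coolant loop, low oil pressure) configurations:
  P(¬warning light) = 0.97·0.68·0.718 + 0.7·0.68·0.282 + 0.62·0.32·0.718 + 0.44·0.32·0.282
        = 0.473593 + 0.134232 + 0.142451 + 0.039706 = 0.789982
Keeping only the overheating coolant loop-present terms gives 0.182157, so
  P(overheating coolant loop | ¬warning light) = 0.182157 / 0.789982 ≈ 0.231

P(overheating coolant loop | ¬warning light) ≈ 0.231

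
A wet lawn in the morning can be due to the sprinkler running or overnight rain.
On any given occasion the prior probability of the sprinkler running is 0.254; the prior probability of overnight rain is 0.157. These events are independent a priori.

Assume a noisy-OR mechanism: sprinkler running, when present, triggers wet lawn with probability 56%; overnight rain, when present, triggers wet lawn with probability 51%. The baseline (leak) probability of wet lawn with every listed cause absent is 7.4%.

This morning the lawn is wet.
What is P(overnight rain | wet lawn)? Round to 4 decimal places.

P(overnight rain | wet lawn) ≈ 0.3561

Under noisy-OR, P(wet lawn | causes) = 1 − (1−0.074)·∏(1−qᵢ) over the active causes.
For the numerator, keep only overnight rain=true terms: 0.063979 + 0.031917 = 0.095896
Normalizer over all consistent configurations: 0.074*0.746*0.843 + 0.54626*0.746*0.157 + 0.59256*0.254*0.843 + 0.800354*0.254*0.157 = 0.269313
P(overnight rain | wet lawn) = 0.095896/0.269313 ≈ 0.3561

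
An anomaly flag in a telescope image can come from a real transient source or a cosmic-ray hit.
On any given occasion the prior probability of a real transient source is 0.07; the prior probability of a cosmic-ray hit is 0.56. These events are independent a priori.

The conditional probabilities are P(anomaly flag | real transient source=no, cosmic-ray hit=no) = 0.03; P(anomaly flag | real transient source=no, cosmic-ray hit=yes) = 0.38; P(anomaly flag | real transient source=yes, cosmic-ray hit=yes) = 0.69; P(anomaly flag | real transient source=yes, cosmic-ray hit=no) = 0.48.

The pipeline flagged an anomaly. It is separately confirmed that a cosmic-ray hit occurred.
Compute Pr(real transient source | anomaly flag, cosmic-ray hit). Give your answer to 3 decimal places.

Pr(real transient source | anomaly flag, cosmic-ray hit) ≈ 0.120

By total probability over both values of real transient source:
  P(anomaly flag | cosmic-ray hit) = 0.38*0.93 + 0.69*0.07
        = 0.353400 + 0.048300 = 0.401700
The terms with real transient source present sum to 0.048300, so
  P(real transient source | anomaly flag, cosmic-ray hit) = 0.048300 / 0.401700 ≈ 0.120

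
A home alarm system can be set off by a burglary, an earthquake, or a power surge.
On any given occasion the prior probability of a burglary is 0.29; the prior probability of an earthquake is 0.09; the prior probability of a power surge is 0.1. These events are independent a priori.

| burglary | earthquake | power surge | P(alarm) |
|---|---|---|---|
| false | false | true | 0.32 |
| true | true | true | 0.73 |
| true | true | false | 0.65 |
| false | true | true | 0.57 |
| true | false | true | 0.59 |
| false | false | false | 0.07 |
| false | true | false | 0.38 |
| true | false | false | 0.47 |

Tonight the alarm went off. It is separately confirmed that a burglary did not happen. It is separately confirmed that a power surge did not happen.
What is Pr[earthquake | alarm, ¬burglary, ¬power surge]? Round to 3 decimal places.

Sum P(alarm|·) weighted by the priors over both values of earthquake:
  P(alarm | ¬burglary, ¬power surge) = 0.07·0.91 + 0.38·0.09
        = 0.063700 + 0.034200 = 0.097900
The terms with earthquake present sum to 0.034200, so
  P(earthquake | alarm, ¬burglary, ¬power surge) = 0.034200 / 0.097900 ≈ 0.349

Pr[earthquake | alarm, ¬burglary, ¬power surge] ≈ 0.349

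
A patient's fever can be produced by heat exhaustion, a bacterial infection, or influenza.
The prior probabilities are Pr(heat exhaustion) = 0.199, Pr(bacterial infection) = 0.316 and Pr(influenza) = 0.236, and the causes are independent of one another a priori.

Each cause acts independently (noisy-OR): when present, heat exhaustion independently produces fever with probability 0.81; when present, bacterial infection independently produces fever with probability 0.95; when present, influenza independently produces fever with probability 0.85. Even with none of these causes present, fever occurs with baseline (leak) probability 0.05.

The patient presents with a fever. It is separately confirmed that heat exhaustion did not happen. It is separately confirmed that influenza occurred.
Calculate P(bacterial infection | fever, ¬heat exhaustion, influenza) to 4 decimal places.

Under noisy-OR, P(fever | causes) = 1 − (1−0.05)·∏(1−qᵢ) over the active causes.
Enumerate both values of bacterial infection and weight by the priors:
  P(fever | ¬heat exhaustion, influenza) = 0.8575·0.684 + 0.992875·0.316
        = 0.586530 + 0.313748 = 0.900278
Keeping only the bacterial infection-present terms gives 0.313748, so
  P(bacterial infection | fever, ¬heat exhaustion, influenza) = 0.313748 / 0.900278 ≈ 0.3485

P(bacterial infection | fever, ¬heat exhaustion, influenza) ≈ 0.3485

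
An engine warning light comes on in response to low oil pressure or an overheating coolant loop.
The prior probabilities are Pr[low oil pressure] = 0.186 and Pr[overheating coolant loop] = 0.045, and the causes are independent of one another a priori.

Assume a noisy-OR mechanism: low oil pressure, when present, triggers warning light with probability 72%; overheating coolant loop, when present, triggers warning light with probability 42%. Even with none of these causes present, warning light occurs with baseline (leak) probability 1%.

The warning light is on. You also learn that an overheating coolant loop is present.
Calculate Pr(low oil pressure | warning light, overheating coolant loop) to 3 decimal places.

Pr(low oil pressure | warning light, overheating coolant loop) ≈ 0.311

Under noisy-OR, P(warning light | causes) = 1 − (1−0.01)·∏(1−qᵢ) over the active causes.
For the numerator, keep only low oil pressure=true terms: 0.839224×0.186 = 0.156096
Denominator P(warning light | overheating coolant loop): 0.4258×0.814 + 0.839224×0.186 = 0.502697
Posterior = 0.156096 / 0.502697 ≈ 0.311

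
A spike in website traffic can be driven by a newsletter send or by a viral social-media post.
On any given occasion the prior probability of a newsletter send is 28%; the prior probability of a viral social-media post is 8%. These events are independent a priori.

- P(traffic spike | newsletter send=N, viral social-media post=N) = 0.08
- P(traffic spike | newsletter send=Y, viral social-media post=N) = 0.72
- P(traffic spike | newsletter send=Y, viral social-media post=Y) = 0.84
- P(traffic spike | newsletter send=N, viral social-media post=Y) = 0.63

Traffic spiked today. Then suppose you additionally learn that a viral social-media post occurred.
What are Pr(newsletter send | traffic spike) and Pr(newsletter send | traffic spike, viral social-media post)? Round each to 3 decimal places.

P(traffic spike) = 0.08×0.72×0.92 + 0.63×0.72×0.08 + 0.72×0.28×0.92 + 0.84×0.28×0.08 = 0.052992 + 0.036288 + 0.185472 + 0.018816 = 0.293568
The newsletter send-present share is 0.185472 + 0.018816 = 0.204288.
Hence the posterior is 0.204288/0.293568 ≈ 0.696.

Now also conditioning on viral social-media post=true:
By total probability over both values of newsletter send:
  P(traffic spike | viral social-media post) = 0.63×0.72 + 0.84×0.28
        = 0.453600 + 0.235200 = 0.688800
The terms with newsletter send present sum to 0.235200, so
  P(newsletter send | traffic spike, viral social-media post) = 0.235200 / 0.688800 ≈ 0.341

Pr(newsletter send | traffic spike) ≈ 0.696; Pr(newsletter send | traffic spike, viral social-media post) ≈ 0.341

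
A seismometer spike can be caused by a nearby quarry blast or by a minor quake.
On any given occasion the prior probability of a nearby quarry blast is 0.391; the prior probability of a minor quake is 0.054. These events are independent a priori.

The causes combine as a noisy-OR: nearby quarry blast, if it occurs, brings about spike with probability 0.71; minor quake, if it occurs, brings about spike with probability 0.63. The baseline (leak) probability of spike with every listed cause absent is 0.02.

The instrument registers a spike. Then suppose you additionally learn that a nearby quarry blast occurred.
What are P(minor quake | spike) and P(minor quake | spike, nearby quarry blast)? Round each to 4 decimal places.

Under noisy-OR, P(spike | causes) = 1 − (1−0.02)·∏(1−qᵢ) over the active causes.
P(spike) = 0.02·0.609·0.946 + 0.6374·0.609·0.054 + 0.7158·0.391·0.946 + 0.894846·0.391·0.054 = 0.011522 + 0.020962 + 0.264764 + 0.018894 = 0.316142
Of this, 0.039856 comes from 0.020962 + 0.018894 (the minor quake=true cases).
P(minor quake | spike) = 0.039856 / 0.316142 ≈ 0.1261

Now condition on the additional information:
By total probability over both values of minor quake:
  P(spike | nearby quarry blast) = 0.7158·0.946 + 0.894846·0.054
        = 0.677147 + 0.048322 = 0.725469
Keeping only the minor quake-present terms gives 0.048322, so
  P(minor quake | spike, nearby quarry blast) = 0.048322 / 0.725469 ≈ 0.0666

P(minor quake | spike) ≈ 0.1261; P(minor quake | spike, nearby quarry blast) ≈ 0.0666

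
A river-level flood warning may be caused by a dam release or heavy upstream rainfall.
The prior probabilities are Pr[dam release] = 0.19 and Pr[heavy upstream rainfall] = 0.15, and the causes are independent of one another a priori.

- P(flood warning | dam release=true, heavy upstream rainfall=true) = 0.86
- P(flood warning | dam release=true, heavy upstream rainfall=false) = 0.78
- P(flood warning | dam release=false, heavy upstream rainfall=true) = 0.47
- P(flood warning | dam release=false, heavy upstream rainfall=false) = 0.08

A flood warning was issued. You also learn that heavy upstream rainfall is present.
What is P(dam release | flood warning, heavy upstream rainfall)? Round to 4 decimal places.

P(dam release | flood warning, heavy upstream rainfall) ≈ 0.3003

P(flood warning | heavy upstream rainfall) = 0.47·0.81 + 0.86·0.19 = 0.380700 + 0.163400 = 0.544100
The dam release-present share is 0.86·0.19 = 0.163400.
Hence the posterior is 0.163400/0.544100 ≈ 0.3003.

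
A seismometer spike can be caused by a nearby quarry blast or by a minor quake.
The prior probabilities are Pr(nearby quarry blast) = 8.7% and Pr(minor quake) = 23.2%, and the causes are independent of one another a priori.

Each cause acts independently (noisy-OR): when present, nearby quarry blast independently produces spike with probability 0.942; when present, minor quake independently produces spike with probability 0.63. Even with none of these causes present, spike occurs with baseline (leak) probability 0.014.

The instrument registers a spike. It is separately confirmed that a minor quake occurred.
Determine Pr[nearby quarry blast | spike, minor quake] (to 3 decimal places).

Under noisy-OR, P(spike | causes) = 1 − (1−0.014)·∏(1−qᵢ) over the active causes.
Numerator (weight on configurations with nearby quarry blast): 0.97884×0.087 = 0.085159
Denominator P(spike | minor quake): 0.63518×0.913 + 0.97884×0.087 = 0.665078
P(nearby quarry blast | spike, minor quake) = 0.085159/0.665078 ≈ 0.128

Pr[nearby quarry blast | spike, minor quake] ≈ 0.128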